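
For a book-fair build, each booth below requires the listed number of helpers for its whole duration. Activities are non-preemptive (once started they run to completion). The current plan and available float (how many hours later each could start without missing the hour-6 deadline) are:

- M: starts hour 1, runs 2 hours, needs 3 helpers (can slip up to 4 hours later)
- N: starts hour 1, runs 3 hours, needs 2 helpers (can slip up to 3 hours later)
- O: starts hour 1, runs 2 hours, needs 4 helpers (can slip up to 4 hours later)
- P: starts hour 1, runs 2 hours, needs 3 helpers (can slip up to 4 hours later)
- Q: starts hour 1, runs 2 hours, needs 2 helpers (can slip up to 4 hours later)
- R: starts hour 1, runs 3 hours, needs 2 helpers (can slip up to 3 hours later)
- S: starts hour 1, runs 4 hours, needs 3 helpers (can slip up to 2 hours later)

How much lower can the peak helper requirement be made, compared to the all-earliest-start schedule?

11

Early-start peak: h1:19  h2:19  h3:7  h4:3  h5:0  h6:0 ⇒ 19.
Leveled (M@1, N@1, O@5, P@3, Q@5, R@4, S@1): h1:8  h2:8  h3:8  h4:8  h5:8  h6:8 ⇒ 8.
Reduction 19 − 8 = 11.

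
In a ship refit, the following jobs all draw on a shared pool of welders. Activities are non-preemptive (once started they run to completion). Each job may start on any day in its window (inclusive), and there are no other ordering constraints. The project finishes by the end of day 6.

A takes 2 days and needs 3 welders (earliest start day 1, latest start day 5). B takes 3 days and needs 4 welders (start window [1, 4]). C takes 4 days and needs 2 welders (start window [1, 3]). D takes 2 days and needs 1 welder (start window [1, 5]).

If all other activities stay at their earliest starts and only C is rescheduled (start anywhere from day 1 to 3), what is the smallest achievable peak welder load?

8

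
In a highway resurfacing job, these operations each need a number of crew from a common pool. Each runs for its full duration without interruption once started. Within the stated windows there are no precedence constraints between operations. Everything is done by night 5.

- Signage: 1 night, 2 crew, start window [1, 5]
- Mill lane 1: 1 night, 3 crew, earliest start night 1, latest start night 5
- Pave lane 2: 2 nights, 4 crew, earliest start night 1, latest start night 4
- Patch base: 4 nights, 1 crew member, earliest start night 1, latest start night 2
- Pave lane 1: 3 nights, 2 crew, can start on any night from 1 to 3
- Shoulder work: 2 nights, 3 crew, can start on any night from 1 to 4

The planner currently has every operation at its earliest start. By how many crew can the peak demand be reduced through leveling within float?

9

Early-start peak: n1:15  n2:10  n3:3  n4:1  n5:0 ⇒ 15.
Leveled (Signage@1, Mill lane 1@3, Pave lane 2@1, Patch base@2, Pave lane 1@3, Shoulder work@4): n1:6  n2:5  n3:6  n4:6  n5:6 ⇒ 6.
Reduction 15 − 6 = 9.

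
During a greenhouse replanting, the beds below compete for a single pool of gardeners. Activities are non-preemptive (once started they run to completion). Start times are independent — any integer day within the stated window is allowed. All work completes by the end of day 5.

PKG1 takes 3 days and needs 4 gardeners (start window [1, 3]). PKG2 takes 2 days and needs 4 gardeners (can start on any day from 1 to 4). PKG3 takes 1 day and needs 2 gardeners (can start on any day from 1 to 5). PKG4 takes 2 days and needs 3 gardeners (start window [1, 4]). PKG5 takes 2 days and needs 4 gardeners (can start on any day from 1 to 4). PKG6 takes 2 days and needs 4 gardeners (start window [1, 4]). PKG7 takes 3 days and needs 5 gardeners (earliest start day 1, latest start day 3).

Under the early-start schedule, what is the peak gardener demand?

26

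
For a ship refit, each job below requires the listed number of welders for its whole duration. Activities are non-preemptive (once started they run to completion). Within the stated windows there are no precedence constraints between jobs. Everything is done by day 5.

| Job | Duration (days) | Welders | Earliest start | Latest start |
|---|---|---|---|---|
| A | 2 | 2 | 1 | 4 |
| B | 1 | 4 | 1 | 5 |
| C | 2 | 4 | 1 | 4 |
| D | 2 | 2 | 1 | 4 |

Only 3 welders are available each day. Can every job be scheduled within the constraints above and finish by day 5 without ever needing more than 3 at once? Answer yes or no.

Total welder-days = 20; over 5 days the average is 20/5 > 3, so some day must exceed 3.

no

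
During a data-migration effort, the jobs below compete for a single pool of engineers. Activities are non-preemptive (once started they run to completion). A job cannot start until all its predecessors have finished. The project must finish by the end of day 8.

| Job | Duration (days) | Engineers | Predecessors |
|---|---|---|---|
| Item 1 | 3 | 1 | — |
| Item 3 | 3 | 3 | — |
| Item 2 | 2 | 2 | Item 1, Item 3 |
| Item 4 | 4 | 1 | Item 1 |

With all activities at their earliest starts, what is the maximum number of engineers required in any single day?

Early-start schedule: Item 1@1, Item 3@1, Item 2@4, Item 4@4.
Load per day: day 1: 4, day 2: 4, day 3: 4, day 4: 3, day 5: 3, day 6: 1, day 7: 1, day 8: 0.
Peak is 4.

4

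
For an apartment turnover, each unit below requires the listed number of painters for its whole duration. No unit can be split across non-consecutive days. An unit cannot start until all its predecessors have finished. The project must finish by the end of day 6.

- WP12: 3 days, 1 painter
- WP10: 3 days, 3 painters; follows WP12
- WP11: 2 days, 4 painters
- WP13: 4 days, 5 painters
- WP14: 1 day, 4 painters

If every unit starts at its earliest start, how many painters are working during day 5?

At early start, day 5 has: WP10.
Demand: 3 = 3.

3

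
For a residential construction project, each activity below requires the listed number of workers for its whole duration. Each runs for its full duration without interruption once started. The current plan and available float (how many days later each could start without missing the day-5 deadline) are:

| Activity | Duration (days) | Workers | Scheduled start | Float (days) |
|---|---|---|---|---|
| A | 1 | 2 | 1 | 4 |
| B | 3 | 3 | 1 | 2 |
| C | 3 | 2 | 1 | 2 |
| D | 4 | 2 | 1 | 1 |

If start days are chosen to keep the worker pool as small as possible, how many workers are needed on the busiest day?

7

Early-start (A@1, B@1, C@1, D@1) gives peak 9: d1:9  d2:7  d3:7  d4:2  d5:0.
Shift D→2.
Schedule A@1, B@1, C@1, D@2: d1:7  d2:7  d3:7  d4:2  d5:2 — peak 7.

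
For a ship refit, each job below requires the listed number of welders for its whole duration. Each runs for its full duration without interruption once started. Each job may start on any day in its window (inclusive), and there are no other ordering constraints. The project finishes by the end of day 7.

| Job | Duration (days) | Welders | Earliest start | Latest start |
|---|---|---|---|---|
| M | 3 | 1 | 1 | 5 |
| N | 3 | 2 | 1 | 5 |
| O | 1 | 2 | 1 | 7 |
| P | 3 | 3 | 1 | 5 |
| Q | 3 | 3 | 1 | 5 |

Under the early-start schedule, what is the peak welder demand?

11

Early-start schedule: M@1, N@1, O@1, P@1, Q@1.
Load per day: day 1: 11, day 2: 9, day 3: 9, day 4: 0, day 5: 0, day 6: 0, day 7: 0.
Peak is 11.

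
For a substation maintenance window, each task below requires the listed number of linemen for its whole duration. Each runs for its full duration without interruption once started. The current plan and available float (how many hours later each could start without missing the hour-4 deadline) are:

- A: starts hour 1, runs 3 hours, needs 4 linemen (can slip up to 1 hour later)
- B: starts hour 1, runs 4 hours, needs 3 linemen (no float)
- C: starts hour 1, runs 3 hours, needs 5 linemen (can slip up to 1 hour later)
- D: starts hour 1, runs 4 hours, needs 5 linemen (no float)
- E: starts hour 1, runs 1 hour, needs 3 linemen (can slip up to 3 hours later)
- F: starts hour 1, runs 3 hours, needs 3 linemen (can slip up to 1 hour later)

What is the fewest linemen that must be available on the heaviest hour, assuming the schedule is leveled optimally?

20

Early-start (A@1, B@1, C@1, D@1, E@1, F@1) gives peak 23: h1:23  h2:20  h3:20  h4:8.
Shift F→2.
Schedule A@1, B@1, C@1, D@1, E@1, F@2: h1:20  h2:20  h3:20  h4:11 — peak 20.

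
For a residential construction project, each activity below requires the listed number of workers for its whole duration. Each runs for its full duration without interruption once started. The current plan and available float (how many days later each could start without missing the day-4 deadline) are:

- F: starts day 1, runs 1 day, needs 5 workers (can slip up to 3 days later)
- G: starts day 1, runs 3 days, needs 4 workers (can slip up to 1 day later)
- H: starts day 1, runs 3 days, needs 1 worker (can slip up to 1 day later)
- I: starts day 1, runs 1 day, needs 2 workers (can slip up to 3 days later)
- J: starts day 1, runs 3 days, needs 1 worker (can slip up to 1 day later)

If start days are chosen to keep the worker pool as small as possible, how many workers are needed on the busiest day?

7

Early-start (F@1, G@1, H@1, I@1, J@1) gives peak 13: d1:13  d2:6  d3:6  d4:0.
Shift G→2, I→4.
Schedule F@1, G@2, H@1, I@4, J@1: d1:7  d2:6  d3:6  d4:6 — peak 7.
Total worker-days = 25 over 4 days ⇒ peak ≥ ⌈25/4⌉ = 7, so 7 is optimal.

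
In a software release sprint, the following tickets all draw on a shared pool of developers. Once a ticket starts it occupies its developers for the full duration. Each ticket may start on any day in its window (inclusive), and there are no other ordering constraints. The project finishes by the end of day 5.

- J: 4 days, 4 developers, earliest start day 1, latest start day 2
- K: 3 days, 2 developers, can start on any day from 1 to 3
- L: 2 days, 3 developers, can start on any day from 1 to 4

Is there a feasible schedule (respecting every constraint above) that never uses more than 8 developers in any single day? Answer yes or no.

yes

Schedule J@1, K@1, L@4: d1:6  d2:6  d3:6  d4:7  d5:3 — peak 7 ≤ 8.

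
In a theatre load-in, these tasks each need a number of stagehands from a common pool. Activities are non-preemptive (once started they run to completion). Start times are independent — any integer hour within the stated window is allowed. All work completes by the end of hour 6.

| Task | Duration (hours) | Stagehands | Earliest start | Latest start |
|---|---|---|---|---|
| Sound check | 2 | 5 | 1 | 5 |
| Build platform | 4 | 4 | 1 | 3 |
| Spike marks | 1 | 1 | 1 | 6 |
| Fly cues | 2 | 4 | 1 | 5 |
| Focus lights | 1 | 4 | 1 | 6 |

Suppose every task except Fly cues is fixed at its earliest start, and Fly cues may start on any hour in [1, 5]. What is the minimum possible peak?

Fly cues@1: h1:18  h2:13  h3:4  h4:4  h5:0  h6:0 → peak 18
Fly cues@2: h1:14  h2:13  h3:8  h4:4  h5:0  h6:0 → peak 14
Fly cues@3: h1:14  h2:9  h3:8  h4:8  h5:0  h6:0 → peak 14
Fly cues@4: h1:14  h2:9  h3:4  h4:8  h5:4  h6:0 → peak 14
Fly cues@5: h1:14  h2:9  h3:4  h4:4  h5:4  h6:4 → peak 14
Best is Fly cues@2, peak 14.

14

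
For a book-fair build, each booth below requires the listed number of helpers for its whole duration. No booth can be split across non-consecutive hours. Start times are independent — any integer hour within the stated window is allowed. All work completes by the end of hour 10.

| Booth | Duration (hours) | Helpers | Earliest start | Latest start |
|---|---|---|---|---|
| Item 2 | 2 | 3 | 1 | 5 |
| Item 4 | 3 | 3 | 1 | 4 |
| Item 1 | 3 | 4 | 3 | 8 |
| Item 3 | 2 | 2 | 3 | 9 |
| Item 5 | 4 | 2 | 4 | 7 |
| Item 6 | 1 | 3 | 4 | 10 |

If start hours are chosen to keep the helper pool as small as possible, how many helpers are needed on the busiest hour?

5

Early-start (Item 2@1, Item 4@1, Item 1@3, Item 3@3, Item 5@4, Item 6@4) gives peak 11: h1:6  h2:6  h3:9  h4:11  h5:6  h6:2  h7:2  h8:0  h9:0  h10:0.
Shift Item 2→5, Item 1→8, Item 6→7.
Schedule Item 2@5, Item 4@1, Item 1@8, Item 3@3, Item 5@4, Item 6@7: h1:3  h2:3  h3:5  h4:4  h5:5  h6:5  h7:5  h8:4  h9:4  h10:4 — peak 5.
Total helper-hours = 42 over 10 hours ⇒ peak ≥ ⌈42/10⌉ = 5, so 5 is optimal.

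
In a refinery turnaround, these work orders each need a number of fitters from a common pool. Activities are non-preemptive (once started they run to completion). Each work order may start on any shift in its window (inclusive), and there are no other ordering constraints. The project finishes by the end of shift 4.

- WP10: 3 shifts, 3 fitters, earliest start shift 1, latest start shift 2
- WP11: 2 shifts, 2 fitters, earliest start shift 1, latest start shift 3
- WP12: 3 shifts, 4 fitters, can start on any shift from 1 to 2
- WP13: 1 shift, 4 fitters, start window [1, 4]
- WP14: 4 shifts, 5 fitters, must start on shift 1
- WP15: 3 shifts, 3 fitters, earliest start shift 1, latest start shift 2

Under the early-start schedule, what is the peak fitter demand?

Early-start schedule: WP10@1, WP11@1, WP12@1, WP13@1, WP14@1, WP15@1.
Load per shift: shift 1: 21, shift 2: 17, shift 3: 15, shift 4: 5.
Peak is 21.

21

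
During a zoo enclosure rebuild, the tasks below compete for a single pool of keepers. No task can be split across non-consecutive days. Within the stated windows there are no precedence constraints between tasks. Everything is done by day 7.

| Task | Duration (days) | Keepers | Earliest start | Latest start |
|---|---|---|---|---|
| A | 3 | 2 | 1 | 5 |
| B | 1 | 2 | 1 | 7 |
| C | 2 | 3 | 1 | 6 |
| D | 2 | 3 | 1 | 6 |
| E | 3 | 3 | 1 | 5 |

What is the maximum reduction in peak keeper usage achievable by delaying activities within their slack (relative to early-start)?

Early-start peak: d1:13  d2:11  d3:5  d4:0  d5:0  d6:0  d7:0 ⇒ 13.
Leveled (A@1, B@4, C@1, D@3, E@5): d1:5  d2:5  d3:5  d4:5  d5:3  d6:3  d7:3 ⇒ 5.
Reduction 13 − 5 = 8.

8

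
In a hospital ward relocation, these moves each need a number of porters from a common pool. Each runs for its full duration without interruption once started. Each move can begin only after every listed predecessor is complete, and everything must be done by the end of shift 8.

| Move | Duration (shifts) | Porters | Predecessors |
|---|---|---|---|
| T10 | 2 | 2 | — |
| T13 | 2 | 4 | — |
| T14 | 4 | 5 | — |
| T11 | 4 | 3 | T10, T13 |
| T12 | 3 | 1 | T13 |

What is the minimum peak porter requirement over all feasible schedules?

9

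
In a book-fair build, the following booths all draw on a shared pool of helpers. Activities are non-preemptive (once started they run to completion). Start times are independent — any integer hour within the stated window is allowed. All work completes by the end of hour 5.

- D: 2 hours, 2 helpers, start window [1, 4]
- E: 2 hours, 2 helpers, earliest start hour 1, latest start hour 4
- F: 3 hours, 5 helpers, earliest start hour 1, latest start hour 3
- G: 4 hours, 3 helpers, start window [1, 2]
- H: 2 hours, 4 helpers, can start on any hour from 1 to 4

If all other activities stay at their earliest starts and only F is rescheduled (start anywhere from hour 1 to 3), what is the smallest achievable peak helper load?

F@1: h1:16  h2:16  h3:8  h4:3  h5:0 → peak 16
F@2: h1:11  h2:16  h3:8  h4:8  h5:0 → peak 16
F@3: h1:11  h2:11  h3:8  h4:8  h5:5 → peak 11
Best is F@3, peak 11.

11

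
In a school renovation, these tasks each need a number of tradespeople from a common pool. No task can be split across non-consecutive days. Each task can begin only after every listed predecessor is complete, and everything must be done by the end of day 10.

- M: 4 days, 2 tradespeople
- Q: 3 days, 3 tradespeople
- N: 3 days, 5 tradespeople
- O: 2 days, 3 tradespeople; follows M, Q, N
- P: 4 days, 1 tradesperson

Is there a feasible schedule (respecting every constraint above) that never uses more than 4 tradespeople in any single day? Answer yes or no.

no

Total tradesperson-days = 42; over 10 days the average is 42/10 > 4, so some day must exceed 4.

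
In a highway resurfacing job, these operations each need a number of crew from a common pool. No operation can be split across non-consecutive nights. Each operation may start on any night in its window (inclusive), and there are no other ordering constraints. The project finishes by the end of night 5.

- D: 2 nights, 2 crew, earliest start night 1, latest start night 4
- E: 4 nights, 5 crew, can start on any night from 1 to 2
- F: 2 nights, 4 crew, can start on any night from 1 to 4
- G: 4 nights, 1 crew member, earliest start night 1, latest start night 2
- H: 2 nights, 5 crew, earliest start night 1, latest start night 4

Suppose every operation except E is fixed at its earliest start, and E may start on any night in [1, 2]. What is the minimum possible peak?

17

E@1: n1:17  n2:17  n3:6  n4:6  n5:0 → peak 17
E@2: n1:12  n2:17  n3:6  n4:6  n5:5 → peak 17
Best is E@1, peak 17.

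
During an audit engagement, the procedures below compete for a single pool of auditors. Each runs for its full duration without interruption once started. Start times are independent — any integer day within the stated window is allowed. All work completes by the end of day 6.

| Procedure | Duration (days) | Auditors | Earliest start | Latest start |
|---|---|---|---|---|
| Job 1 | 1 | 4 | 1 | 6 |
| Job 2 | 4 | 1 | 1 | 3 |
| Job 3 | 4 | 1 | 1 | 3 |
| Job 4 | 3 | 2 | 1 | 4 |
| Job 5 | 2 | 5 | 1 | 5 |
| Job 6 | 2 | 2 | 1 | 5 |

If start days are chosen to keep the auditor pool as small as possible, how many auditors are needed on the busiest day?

Early-start (Job 1@1, Job 2@1, Job 3@1, Job 4@1, Job 5@1, Job 6@1) gives peak 15: d1:15  d2:11  d3:4  d4:2  d5:0  d6:0.
Shift Job 4→2, Job 5→5, Job 6→2.
Schedule Job 1@1, Job 2@1, Job 3@1, Job 4@2, Job 5@5, Job 6@2: d1:6  d2:6  d3:6  d4:4  d5:5  d6:5 — peak 6.
Total auditor-days = 32 over 6 days ⇒ peak ≥ ⌈32/6⌉ = 6, so 6 is optimal.

6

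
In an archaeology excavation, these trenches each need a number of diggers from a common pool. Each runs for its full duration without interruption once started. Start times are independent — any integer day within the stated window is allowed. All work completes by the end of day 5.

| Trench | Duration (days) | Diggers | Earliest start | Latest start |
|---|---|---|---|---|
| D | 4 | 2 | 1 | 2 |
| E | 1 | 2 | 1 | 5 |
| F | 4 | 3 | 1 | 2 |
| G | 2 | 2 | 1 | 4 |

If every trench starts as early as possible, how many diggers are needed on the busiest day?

9

Early-start schedule: D@1, E@1, F@1, G@1.
Load per day: day 1: 9, day 2: 7, day 3: 5, day 4: 5, day 5: 0.
Peak is 9.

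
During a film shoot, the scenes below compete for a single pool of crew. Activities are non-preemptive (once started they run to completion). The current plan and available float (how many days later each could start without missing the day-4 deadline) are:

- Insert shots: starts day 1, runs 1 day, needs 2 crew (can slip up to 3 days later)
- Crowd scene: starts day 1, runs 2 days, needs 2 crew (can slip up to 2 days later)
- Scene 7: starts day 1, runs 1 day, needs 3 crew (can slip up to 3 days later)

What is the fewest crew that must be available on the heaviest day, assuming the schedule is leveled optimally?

3

Early-start (Insert shots@1, Crowd scene@1, Scene 7@1) gives peak 7: d1:7  d2:2  d3:0  d4:0.
Shift Crowd scene→2, Scene 7→4.
Schedule Insert shots@1, Crowd scene@2, Scene 7@4: d1:2  d2:2  d3:2  d4:3 — peak 3.
Total crew member-days = 9 over 4 days ⇒ peak ≥ ⌈9/4⌉ = 3, so 3 is optimal.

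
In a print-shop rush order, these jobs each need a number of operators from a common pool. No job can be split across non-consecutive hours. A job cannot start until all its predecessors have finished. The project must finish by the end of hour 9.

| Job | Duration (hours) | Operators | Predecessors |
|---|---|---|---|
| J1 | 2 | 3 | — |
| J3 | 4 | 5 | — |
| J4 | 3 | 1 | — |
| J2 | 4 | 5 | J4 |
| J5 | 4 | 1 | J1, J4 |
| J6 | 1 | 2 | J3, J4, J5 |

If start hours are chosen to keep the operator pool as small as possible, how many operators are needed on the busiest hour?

Early-start (J1@1, J3@1, J4@1, J2@4, J5@4, J6@8) gives peak 11: h1:9  h2:9  h3:6  h4:11  h5:6  h6:6  h7:6  h8:2  h9:0.
Shift J2→5.
Schedule J1@1, J3@1, J4@1, J2@5, J5@4, J6@8: h1:9  h2:9  h3:6  h4:6  h5:6  h6:6  h7:6  h8:7  h9:0 — peak 9.

9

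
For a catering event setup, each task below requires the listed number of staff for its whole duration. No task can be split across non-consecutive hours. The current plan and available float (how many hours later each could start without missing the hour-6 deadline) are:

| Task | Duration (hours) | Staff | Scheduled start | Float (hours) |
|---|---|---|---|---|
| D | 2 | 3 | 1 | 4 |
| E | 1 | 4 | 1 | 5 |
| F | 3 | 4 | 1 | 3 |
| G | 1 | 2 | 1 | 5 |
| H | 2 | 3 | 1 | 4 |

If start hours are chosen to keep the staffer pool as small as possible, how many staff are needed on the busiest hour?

6

Early-start (D@1, E@1, F@1, G@1, H@1) gives peak 16: h1:16  h2:10  h3:4  h4:0  h5:0  h6:0.
Shift E→3, F→4, G→3.
Schedule D@1, E@3, F@4, G@3, H@1: h1:6  h2:6  h3:6  h4:4  h5:4  h6:4 — peak 6.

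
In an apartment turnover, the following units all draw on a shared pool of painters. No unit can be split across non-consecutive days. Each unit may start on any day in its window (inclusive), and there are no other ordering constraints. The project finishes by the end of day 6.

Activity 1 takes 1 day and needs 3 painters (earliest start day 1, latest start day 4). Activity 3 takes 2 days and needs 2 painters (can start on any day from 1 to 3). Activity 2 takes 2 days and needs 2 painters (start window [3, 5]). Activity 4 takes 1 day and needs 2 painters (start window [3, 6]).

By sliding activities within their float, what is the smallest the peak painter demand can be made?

Early-start (Activity 1@1, Activity 3@1, Activity 2@3, Activity 4@3) gives peak 5: d1:5  d2:2  d3:4  d4:2  d5:0  d6:0.
Shift Activity 3→2, Activity 2→4, Activity 4→6.
Schedule Activity 1@1, Activity 3@2, Activity 2@4, Activity 4@6: d1:3  d2:2  d3:2  d4:2  d5:2  d6:2 — peak 3.
Total painter-days = 13 over 6 days ⇒ peak ≥ ⌈13/6⌉ = 3, so 3 is optimal.

3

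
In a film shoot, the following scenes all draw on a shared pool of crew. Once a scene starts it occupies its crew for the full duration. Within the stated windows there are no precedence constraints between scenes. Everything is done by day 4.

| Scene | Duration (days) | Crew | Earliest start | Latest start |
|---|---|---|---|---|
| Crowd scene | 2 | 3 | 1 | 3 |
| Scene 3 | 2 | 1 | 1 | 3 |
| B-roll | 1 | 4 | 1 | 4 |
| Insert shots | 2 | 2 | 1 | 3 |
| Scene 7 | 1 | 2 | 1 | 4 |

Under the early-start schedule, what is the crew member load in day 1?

12

At early start, day 1 has: Crowd scene, Scene 3, B-roll, Insert shots, Scene 7.
Demand: 3 + 1 + 4 + 2 + 2 = 12.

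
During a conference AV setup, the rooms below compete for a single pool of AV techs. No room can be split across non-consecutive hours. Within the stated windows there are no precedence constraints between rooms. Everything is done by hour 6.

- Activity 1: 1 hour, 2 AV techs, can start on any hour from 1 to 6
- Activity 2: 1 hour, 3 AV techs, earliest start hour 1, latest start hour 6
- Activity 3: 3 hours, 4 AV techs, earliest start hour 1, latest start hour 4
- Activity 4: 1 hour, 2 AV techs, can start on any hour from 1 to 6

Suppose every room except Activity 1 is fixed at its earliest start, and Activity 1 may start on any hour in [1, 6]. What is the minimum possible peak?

9

Activity 1@1: h1:11  h2:4  h3:4  h4:0  h5:0  h6:0 → peak 11
Activity 1@2: h1:9  h2:6  h3:4  h4:0  h5:0  h6:0 → peak 9
Activity 1@3: h1:9  h2:4  h3:6  h4:0  h5:0  h6:0 → peak 9
Activity 1@4: h1:9  h2:4  h3:4  h4:2  h5:0  h6:0 → peak 9
Activity 1@5: h1:9  h2:4  h3:4  h4:0  h5:2  h6:0 → peak 9
Activity 1@6: h1:9  h2:4  h3:4  h4:0  h5:0  h6:2 → peak 9
Best is Activity 1@2, peak 9.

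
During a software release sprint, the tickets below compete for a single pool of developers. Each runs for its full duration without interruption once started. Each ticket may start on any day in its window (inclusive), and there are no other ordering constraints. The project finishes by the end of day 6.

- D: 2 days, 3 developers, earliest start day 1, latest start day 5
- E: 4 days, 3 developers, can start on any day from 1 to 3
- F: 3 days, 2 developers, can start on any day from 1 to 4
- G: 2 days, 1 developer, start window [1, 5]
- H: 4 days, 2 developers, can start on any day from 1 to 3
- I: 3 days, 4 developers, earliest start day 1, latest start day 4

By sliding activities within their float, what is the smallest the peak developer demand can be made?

9

Early-start (D@1, E@1, F@1, G@1, H@1, I@1) gives peak 15: d1:15  d2:15  d3:11  d4:5  d5:0  d6:0.
Shift H→3, I→4.
Schedule D@1, E@1, F@1, G@1, H@3, I@4: d1:9  d2:9  d3:7  d4:9  d5:6  d6:6 — peak 9.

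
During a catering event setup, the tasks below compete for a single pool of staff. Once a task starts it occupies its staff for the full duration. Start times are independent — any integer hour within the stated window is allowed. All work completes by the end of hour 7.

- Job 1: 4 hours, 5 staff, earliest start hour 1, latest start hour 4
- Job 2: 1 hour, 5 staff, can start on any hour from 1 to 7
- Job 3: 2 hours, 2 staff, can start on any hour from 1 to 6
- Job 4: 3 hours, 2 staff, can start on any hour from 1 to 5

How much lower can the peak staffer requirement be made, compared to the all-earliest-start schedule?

Early-start peak: h1:14  h2:9  h3:7  h4:5  h5:0  h6:0  h7:0 ⇒ 14.
Leveled (Job 1@1, Job 2@5, Job 3@1, Job 4@3): h1:7  h2:7  h3:7  h4:7  h5:7  h6:0  h7:0 ⇒ 7.
Reduction 14 − 7 = 7.

7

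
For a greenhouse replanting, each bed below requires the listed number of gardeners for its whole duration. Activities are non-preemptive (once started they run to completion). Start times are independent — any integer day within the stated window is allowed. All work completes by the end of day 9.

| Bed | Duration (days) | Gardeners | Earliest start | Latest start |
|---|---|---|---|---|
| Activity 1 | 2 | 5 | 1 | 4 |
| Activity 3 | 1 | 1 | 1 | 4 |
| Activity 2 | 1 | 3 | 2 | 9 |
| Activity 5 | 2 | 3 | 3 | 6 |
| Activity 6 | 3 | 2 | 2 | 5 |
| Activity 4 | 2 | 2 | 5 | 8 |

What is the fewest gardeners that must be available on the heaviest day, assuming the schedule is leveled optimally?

5

Early-start (Activity 1@1, Activity 3@1, Activity 2@2, Activity 5@3, Activity 6@2, Activity 4@5) gives peak 10: d1:6  d2:10  d3:5  d4:5  d5:2  d6:2  d7:0  d8:0  d9:0.
Shift Activity 3→3, Activity 2→3, Activity 5→4, Activity 6→4, Activity 4→6.
Schedule Activity 1@1, Activity 3@3, Activity 2@3, Activity 5@4, Activity 6@4, Activity 4@6: d1:5  d2:5  d3:4  d4:5  d5:5  d6:4  d7:2  d8:0  d9:0 — peak 5.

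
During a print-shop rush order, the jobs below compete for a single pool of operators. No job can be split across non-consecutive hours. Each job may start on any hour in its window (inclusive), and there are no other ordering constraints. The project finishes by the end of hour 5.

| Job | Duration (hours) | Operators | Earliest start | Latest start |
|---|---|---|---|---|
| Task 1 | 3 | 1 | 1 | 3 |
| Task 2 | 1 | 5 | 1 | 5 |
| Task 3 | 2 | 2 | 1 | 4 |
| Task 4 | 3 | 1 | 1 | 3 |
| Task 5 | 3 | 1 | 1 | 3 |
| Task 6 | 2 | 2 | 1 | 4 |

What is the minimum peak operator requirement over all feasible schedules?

5

Early-start (Task 1@1, Task 2@1, Task 3@1, Task 4@1, Task 5@1, Task 6@1) gives peak 12: h1:12  h2:7  h3:3  h4:0  h5:0.
Shift Task 2→5, Task 6→3.
Schedule Task 1@1, Task 2@5, Task 3@1, Task 4@1, Task 5@1, Task 6@3: h1:5  h2:5  h3:5  h4:2  h5:5 — peak 5.
Total operator-hours = 22 over 5 hours ⇒ peak ≥ ⌈22/5⌉ = 5, so 5 is optimal.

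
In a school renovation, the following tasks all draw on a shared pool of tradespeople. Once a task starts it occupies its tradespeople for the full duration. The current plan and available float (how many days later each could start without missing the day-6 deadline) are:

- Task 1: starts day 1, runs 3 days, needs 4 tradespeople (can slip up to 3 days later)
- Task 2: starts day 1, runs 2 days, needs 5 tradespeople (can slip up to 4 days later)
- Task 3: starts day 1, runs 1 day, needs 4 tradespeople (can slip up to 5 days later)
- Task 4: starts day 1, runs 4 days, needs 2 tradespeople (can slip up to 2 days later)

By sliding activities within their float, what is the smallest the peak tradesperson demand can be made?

6

Early-start (Task 1@1, Task 2@1, Task 3@1, Task 4@1) gives peak 15: d1:15  d2:11  d3:6  d4:2  d5:0  d6:0.
Shift Task 2→5, Task 3→4.
Schedule Task 1@1, Task 2@5, Task 3@4, Task 4@1: d1:6  d2:6  d3:6  d4:6  d5:5  d6:5 — peak 6.
Total tradesperson-days = 34 over 6 days ⇒ peak ≥ ⌈34/6⌉ = 6, so 6 is optimal.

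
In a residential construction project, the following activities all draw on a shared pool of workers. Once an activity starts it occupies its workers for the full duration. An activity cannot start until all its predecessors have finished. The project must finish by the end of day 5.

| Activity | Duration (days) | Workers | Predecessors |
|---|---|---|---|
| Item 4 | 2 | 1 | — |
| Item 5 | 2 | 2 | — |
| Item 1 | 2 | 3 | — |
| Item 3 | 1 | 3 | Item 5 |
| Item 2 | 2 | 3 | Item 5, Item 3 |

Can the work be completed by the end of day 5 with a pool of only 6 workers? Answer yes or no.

yes

Schedule Item 4@3, Item 5@1, Item 1@1, Item 3@3, Item 2@4: d1:5  d2:5  d3:4  d4:4  d5:3 — peak 5 ≤ 6.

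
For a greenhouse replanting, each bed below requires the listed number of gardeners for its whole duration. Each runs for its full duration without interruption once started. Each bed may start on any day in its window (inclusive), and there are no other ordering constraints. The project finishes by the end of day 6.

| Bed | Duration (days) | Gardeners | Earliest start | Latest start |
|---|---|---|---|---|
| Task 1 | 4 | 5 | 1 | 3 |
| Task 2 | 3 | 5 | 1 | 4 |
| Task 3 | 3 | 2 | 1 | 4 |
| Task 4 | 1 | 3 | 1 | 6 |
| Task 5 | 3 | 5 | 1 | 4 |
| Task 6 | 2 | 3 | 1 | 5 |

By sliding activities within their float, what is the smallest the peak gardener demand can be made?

12

Early-start (Task 1@1, Task 2@1, Task 3@1, Task 4@1, Task 5@1, Task 6@1) gives peak 23: d1:23  d2:20  d3:17  d4:5  d5:0  d6:0.
Shift Task 4→5, Task 5→4, Task 6→5.
Schedule Task 1@1, Task 2@1, Task 3@1, Task 4@5, Task 5@4, Task 6@5: d1:12  d2:12  d3:12  d4:10  d5:11  d6:8 — peak 12.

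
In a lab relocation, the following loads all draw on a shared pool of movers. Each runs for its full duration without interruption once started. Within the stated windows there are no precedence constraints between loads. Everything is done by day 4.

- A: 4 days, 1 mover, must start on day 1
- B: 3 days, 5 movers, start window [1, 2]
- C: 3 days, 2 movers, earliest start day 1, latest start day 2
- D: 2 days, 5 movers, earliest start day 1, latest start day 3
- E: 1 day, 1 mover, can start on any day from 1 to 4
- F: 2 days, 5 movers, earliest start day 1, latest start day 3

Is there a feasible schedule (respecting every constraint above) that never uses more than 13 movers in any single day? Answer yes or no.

yes

Schedule A@1, B@1, C@1, D@1, E@4, F@3: d1:13  d2:13  d3:13  d4:7 — peak 13 ≤ 13.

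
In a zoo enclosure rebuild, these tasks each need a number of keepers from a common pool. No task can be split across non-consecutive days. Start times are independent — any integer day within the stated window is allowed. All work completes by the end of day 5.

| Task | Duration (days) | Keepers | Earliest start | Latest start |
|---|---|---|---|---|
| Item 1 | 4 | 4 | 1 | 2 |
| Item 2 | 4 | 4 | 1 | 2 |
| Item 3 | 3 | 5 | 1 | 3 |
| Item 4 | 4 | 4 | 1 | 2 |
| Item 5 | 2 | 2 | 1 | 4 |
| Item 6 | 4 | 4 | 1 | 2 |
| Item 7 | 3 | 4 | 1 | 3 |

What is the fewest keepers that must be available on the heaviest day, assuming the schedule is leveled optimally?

25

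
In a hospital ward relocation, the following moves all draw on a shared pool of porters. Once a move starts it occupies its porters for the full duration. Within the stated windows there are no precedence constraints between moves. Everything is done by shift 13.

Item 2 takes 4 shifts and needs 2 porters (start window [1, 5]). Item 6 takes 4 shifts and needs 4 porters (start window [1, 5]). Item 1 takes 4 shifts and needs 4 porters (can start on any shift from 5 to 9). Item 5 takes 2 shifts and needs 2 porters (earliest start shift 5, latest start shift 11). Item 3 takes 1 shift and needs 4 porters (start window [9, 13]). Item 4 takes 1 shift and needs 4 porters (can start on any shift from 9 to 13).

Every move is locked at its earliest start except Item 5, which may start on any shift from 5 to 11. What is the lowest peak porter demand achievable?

8

Item 5@5: s1:6  s2:6  s3:6  s4:6  s5:6  s6:6  s7:4  s8:4  s9:8  s10:0  s11:0  s12:0  s13:0 → peak 8
Item 5@6: s1:6  s2:6  s3:6  s4:6  s5:4  s6:6  s7:6  s8:4  s9:8  s10:0  s11:0  s12:0  s13:0 → peak 8
Item 5@7: s1:6  s2:6  s3:6  s4:6  s5:4  s6:4  s7:6  s8:6  s9:8  s10:0  s11:0  s12:0  s13:0 → peak 8
Item 5@8: s1:6  s2:6  s3:6  s4:6  s5:4  s6:4  s7:4  s8:6  s9:10  s10:0  s11:0  s12:0  s13:0 → peak 10
Item 5@9: s1:6  s2:6  s3:6  s4:6  s5:4  s6:4  s7:4  s8:4  s9:10  s10:2  s11:0  s12:0  s13:0 → peak 10
Item 5@10: s1:6  s2:6  s3:6  s4:6  s5:4  s6:4  s7:4  s8:4  s9:8  s10:2  s11:2  s12:0  s13:0 → peak 8
Item 5@11: s1:6  s2:6  s3:6  s4:6  s5:4  s6:4  s7:4  s8:4  s9:8  s10:0  s11:2  s12:2  s13:0 → peak 8
Best is Item 5@5, peak 8.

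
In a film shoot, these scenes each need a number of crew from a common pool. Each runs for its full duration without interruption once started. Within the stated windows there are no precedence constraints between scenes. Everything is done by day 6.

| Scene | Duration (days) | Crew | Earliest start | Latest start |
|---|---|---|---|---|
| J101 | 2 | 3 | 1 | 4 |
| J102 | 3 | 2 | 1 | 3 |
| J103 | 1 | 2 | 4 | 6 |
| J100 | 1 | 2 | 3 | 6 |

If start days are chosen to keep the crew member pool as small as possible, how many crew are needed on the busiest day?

4

Early-start (J101@1, J102@1, J103@4, J100@3) gives peak 5: d1:5  d2:5  d3:4  d4:2  d5:0  d6:0.
Shift J102→3.
Schedule J101@1, J102@3, J103@4, J100@3: d1:3  d2:3  d3:4  d4:4  d5:2  d6:0 — peak 4.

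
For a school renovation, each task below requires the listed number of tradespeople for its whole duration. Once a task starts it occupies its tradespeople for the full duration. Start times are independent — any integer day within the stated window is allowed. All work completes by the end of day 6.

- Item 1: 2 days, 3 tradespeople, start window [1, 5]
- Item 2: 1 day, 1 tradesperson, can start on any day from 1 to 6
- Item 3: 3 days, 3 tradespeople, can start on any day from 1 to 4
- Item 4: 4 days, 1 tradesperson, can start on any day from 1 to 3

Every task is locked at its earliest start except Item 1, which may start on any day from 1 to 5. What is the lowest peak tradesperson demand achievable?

Item 1@1: d1:8  d2:7  d3:4  d4:1  d5:0  d6:0 → peak 8
Item 1@2: d1:5  d2:7  d3:7  d4:1  d5:0  d6:0 → peak 7
Item 1@3: d1:5  d2:4  d3:7  d4:4  d5:0  d6:0 → peak 7
Item 1@4: d1:5  d2:4  d3:4  d4:4  d5:3  d6:0 → peak 5
Item 1@5: d1:5  d2:4  d3:4  d4:1  d5:3  d6:3 → peak 5
Best is Item 1@4, peak 5.

5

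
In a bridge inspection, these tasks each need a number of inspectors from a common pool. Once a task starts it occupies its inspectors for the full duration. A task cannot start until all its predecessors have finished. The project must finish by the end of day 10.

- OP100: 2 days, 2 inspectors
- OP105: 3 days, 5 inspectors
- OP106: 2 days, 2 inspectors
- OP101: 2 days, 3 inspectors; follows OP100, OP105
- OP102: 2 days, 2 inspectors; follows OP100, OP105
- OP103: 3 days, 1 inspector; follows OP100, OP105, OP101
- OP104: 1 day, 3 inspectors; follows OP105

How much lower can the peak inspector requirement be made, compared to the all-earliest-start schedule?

4

Early-start peak: d1:9  d2:9  d3:5  d4:8  d5:5  d6:1  d7:1  d8:1  d9:0  d10:0 ⇒ 9.
Leveled (OP100@1, OP105@3, OP106@1, OP101@6, OP102@6, OP103@8, OP104@8): d1:4  d2:4  d3:5  d4:5  d5:5  d6:5  d7:5  d8:4  d9:1  d10:1 ⇒ 5.
Reduction 9 − 5 = 4.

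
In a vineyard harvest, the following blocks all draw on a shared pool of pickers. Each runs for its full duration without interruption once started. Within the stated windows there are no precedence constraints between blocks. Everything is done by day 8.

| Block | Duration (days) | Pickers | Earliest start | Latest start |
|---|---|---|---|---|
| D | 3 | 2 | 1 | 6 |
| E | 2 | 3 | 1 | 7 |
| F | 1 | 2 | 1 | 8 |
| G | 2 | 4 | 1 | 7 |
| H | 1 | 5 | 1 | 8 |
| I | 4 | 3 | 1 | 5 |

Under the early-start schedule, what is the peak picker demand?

Early-start schedule: D@1, E@1, F@1, G@1, H@1, I@1.
Load per day: day 1: 19, day 2: 12, day 3: 5, day 4: 3, day 5: 0, day 6: 0, day 7: 0, day 8: 0.
Peak is 19.

19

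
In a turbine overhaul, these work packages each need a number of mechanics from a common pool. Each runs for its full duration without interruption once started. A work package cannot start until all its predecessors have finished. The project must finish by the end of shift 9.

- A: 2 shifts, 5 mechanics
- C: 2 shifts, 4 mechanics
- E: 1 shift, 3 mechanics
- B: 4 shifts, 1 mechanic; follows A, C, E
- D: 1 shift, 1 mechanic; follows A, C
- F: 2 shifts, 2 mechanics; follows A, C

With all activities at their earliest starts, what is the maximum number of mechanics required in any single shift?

12

Early-start schedule: A@1, C@1, E@1, B@3, D@3, F@3.
Load per shift: shift 1: 12, shift 2: 9, shift 3: 4, shift 4: 3, shift 5: 1, shift 6: 1, shift 7: 0, shift 8: 0, shift 9: 0.
Peak is 12.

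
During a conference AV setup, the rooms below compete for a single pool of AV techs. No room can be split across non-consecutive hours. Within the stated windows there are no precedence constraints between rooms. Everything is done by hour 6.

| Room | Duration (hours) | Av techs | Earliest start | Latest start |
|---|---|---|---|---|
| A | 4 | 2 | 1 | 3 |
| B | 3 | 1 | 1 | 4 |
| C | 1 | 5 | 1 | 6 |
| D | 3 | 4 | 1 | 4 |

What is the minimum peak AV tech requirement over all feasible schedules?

Early-start (A@1, B@1, C@1, D@1) gives peak 12: h1:12  h2:7  h3:7  h4:2  h5:0  h6:0.
Shift B→4, C→5.
Schedule A@1, B@4, C@5, D@1: h1:6  h2:6  h3:6  h4:3  h5:6  h6:1 — peak 6.

6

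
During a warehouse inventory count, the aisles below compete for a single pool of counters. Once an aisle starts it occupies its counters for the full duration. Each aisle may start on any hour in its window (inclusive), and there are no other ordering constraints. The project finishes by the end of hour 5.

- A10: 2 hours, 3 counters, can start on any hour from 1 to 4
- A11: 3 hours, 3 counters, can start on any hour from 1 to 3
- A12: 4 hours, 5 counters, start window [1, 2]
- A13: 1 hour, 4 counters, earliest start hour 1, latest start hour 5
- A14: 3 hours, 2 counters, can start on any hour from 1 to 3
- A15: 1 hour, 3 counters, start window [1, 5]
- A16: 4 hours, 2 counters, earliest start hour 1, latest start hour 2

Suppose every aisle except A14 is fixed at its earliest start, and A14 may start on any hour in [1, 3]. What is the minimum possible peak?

A14@1: h1:22  h2:15  h3:12  h4:7  h5:0 → peak 22
A14@2: h1:20  h2:15  h3:12  h4:9  h5:0 → peak 20
A14@3: h1:20  h2:13  h3:12  h4:9  h5:2 → peak 20
Best is A14@2, peak 20.

20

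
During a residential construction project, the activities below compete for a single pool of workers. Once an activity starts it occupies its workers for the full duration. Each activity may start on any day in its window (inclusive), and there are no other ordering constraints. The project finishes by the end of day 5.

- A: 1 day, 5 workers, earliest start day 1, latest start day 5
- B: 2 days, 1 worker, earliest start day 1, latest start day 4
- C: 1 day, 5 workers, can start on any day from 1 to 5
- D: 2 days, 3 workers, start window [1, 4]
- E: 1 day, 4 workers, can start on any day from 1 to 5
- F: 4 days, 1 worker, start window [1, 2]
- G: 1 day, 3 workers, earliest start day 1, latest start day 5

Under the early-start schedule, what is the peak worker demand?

22

Early-start schedule: A@1, B@1, C@1, D@1, E@1, F@1, G@1.
Load per day: day 1: 22, day 2: 5, day 3: 1, day 4: 1, day 5: 0.
Peak is 22.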